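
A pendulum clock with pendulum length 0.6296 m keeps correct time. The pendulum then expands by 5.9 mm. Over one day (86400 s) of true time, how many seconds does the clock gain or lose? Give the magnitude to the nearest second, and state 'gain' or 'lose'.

T ∝ √L, so T'/T = √(0.63550/0.6296) = 1.00467.
In 86400 s of true time the clock registers 86400/1.00467 = 85998.0 s, so it loses 402 s.

lose 402 s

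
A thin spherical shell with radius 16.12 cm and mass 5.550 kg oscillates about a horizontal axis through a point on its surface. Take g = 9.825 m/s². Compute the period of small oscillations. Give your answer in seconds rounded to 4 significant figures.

1.039 s

I_cm = (2/3)mr² = 0.096146 kg·m². The pivot is at distance d = 0.1612 m from the centre of mass.
By the parallel-axis theorem, I = I_cm + md² = 0.096146 + 0.14422 = 0.24037 kg·m².
T = 2π√(I/(mgd)) = 2π√(0.24037/(5.550 × 9.825 × 0.1612)) = 1.039 s.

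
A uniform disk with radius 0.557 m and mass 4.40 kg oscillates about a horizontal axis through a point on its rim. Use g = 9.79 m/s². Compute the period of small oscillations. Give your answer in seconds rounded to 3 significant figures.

I_cm = ½mr² = 0.6825 kg·m². The pivot is at distance d = 0.557 m from the centre of mass.
By the parallel-axis theorem, I = I_cm + md² = 0.6825 + 1.365 = 2.048 kg·m².
T = 2π√(I/(mgd)) = 2π√(2.048/(4.40 × 9.79 × 0.557)) = 1.84 s.

1.84 s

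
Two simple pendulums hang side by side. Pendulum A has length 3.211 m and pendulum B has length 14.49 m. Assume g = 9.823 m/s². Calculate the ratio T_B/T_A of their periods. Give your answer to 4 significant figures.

T ∝ √L, so T_B/T_A = √(L_B/L_A) = √(14.49/3.211) = 2.124.

2.124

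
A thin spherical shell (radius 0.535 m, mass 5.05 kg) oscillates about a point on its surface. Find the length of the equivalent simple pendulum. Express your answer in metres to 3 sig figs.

0.892 m

The equivalent simple-pendulum length is L_eq = I/(md), where I is about the pivot and d = 0.5350 m.
I_cm = (2/3)mR² = 0.9636 kg·m², so I = I_cm + md² = 0.9636 + 1.445 = 2.409 kg·m².
L_eq = 2.409/(5.05 × 0.5350) = 0.892 m.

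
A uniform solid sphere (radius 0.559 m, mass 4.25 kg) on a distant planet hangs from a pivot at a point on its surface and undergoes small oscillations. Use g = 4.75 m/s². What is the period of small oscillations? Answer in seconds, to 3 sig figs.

2.55 s

I_cm = (2/5)mr² = 0.5312 kg·m². The pivot is at distance d = 0.559 m from the centre of mass.
By the parallel-axis theorem, I = I_cm + md² = 0.5312 + 1.328 = 1.859 kg·m².
T = 2π√(I/(mgd)) = 2π√(1.859/(4.25 × 4.75 × 0.559)) = 2.55 s.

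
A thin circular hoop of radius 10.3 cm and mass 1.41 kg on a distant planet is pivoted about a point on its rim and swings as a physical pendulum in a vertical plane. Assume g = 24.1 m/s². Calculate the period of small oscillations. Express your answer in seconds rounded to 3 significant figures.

0.581 s

I_cm = mr² = 0.01496 kg·m². The pivot is at distance d = 0.103 m from the centre of mass.
By the parallel-axis theorem, I = I_cm + md² = 0.01496 + 0.01496 = 0.02992 kg·m².
T = 2π√(I/(mgd)) = 2π√(0.02992/(1.41 × 24.1 × 0.103)) = 0.581 s.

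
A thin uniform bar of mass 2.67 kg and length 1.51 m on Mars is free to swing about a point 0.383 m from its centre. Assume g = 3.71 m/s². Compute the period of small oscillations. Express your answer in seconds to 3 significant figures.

For a physical pendulum T = 2π√(I/(mgd)), with d = 0.3830 m from pivot to centre of mass.
I_cm = mL²/12 = 2.67 × 1.51²/12 = 0.5073 kg·m²; I = I_cm + md² = 0.5073 + 2.67 × 0.3830² = 0.8990 kg·m².
T = 2π√(0.8990/(2.67 × 3.71 × 0.3830)) = 3.06 s.

3.06 s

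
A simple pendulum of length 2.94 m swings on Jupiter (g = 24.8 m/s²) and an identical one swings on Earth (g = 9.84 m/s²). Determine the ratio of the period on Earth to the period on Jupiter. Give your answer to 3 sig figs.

1.59

T ∝ 1/√g, so T₂/T₁ = √(g₁/g₂) = √(24.8/9.84) = 1.59.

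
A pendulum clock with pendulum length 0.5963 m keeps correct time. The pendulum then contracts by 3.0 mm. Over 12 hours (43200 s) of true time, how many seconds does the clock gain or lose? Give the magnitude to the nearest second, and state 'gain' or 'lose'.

T ∝ √L, so T'/T = √(0.59330/0.5963) = 0.997481.
In 43200 s of true time the clock registers 43200/0.997481 = 43309.1 s, so it gains 109 s.

gain 109 s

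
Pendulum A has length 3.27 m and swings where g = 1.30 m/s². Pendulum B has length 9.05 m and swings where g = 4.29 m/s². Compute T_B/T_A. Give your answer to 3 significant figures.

T = 2π√(L/g), so T_B/T_A = √((L_B/g_B)/(L_A/g_A)) = √((9.05/4.29)/(3.27/1.30)) = 0.916.

0.916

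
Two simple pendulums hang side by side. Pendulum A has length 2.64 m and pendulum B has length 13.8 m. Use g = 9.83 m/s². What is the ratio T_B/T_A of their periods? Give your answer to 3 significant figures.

T ∝ √L, so T_B/T_A = √(L_B/L_A) = √(13.8/2.64) = 2.29.

2.29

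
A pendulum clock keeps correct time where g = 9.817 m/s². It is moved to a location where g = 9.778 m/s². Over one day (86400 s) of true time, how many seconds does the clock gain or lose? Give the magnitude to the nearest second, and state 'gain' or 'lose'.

The clock's period scales as T ∝ 1/√g, so T'/T = √(9.817/9.778) = 1.00199.
In 86400 s of true time the clock registers 86400/1.00199 = 86228.2 s, so it loses 172 s.

lose 172 s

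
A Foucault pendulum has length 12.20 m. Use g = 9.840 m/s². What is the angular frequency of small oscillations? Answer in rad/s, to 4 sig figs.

ω = √(g/L) = √(9.840/12.20) = 0.8981 rad/s.

0.8981 rad/s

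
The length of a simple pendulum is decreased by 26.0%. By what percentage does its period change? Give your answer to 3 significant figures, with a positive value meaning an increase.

-14.0%

T ∝ √L, so T'/T = √(0.7400) = 0.8602.
Percentage change in T = (0.8602 − 1) × 100% = -14.0%.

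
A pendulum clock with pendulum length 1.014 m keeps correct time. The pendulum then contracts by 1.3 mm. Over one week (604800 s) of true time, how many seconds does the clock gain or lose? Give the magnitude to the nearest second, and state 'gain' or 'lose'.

gain 388 s

T ∝ √L, so T'/T = √(1.01270/1.014) = 0.999359.
In 604800 s of true time the clock registers 604800/0.999359 = 605188.1 s, so it gains 388 s.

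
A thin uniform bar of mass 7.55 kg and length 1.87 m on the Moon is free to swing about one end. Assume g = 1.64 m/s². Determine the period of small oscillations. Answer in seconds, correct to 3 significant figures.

For a physical pendulum T = 2π√(I/(mgd)), with d = 0.9350 m from pivot to centre of mass.
I_cm = mL²/12 = 7.55 × 1.87²/12 = 2.200 kg·m²; I = I_cm + md² = 2.200 + 7.55 × 0.9350² = 8.801 kg·m².
T = 2π√(8.801/(7.55 × 1.64 × 0.9350)) = 5.48 s.

5.48 s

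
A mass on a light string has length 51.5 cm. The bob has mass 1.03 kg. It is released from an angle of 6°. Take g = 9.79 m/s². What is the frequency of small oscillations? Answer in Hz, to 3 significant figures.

0.694 Hz

T = 2π√(L/g) = 2π√(0.515/9.79) = 1.441 s, so f = 1/T = 0.694 Hz.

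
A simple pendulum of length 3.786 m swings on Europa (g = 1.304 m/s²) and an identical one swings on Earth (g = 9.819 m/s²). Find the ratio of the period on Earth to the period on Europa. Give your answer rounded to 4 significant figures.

T ∝ 1/√g, so T₂/T₁ = √(g₁/g₂) = √(1.304/9.819) = 0.3644.

0.3644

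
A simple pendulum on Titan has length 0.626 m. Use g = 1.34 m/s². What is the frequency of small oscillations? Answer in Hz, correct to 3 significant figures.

T = 2π√(L/g) = 2π√(0.626/1.34) = 4.295 s, so f = 1/T = 0.233 Hz.

0.233 Hz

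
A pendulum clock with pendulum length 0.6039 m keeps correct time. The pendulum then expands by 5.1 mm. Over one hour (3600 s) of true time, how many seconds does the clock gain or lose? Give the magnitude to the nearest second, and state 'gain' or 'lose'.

lose 15 s

T ∝ √L, so T'/T = √(0.60900/0.6039) = 1.00421.
In 3600 s of true time the clock registers 3600/1.00421 = 3584.9 s, so it loses 15 s.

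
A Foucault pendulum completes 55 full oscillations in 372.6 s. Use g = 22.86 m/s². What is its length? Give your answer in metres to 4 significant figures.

T = 372.6/55 = 6.7745 s.
From T = 2π√(L/g), L = gT²/(4π²) = 22.86 × 6.7745²/(4π²) = 26.58 m.

26.58 m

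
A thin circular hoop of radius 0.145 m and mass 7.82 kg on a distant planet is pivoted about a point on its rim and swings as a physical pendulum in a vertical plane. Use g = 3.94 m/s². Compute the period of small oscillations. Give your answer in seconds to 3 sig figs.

1.70 s

I_cm = mr² = 0.1644 kg·m². The pivot is at distance d = 0.145 m from the centre of mass.
By the parallel-axis theorem, I = I_cm + md² = 0.1644 + 0.1644 = 0.3288 kg·m².
T = 2π√(I/(mgd)) = 2π√(0.3288/(7.82 × 3.94 × 0.145)) = 1.70 s.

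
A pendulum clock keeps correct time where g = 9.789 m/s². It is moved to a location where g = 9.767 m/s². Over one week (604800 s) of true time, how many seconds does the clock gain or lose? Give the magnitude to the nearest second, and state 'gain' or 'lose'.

The clock's period scales as T ∝ 1/√g, so T'/T = √(9.789/9.767) = 1.00113.
In 604800 s of true time the clock registers 604800/1.00113 = 604120.0 s, so it loses 680 s.

lose 680 s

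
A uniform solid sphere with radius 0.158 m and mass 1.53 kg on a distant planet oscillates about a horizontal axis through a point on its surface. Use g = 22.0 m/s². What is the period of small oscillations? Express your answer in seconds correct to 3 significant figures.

I_cm = (2/5)mr² = 0.01528 kg·m². The pivot is at distance d = 0.158 m from the centre of mass.
By the parallel-axis theorem, I = I_cm + md² = 0.01528 + 0.03819 = 0.05347 kg·m².
T = 2π√(I/(mgd)) = 2π√(0.05347/(1.53 × 22.0 × 0.158)) = 0.630 s.

0.630 s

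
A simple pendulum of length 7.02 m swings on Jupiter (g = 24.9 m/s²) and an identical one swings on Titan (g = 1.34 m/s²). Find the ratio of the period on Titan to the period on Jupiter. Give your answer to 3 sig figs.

4.31

T ∝ 1/√g, so T₂/T₁ = √(g₁/g₂) = √(24.9/1.34) = 4.31.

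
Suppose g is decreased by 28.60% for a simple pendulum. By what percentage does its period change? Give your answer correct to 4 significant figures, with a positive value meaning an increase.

18.35%

T ∝ 1/√g, so T'/T = 1/√(0.71400) = 1.1835.
Percentage change in T = (1.1835 − 1) × 100% = 18.35%.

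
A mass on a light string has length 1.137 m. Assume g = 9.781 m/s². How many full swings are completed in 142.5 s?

66

T = 2π√(L/g) = 2π√(1.137/9.781) = 2.1422 s.
Number of complete oscillations = ⌊142.5/2.1422⌋ = ⌊66.519⌋ = 66.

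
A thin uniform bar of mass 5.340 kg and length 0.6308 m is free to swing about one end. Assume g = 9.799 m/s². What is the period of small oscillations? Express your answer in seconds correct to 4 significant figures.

For a physical pendulum T = 2π√(I/(mgd)), with d = 0.31540 m from pivot to centre of mass.
I_cm = mL²/12 = 5.340 × 0.6308²/12 = 0.17707 kg·m²; I = I_cm + md² = 0.17707 + 5.340 × 0.31540² = 0.70828 kg·m².
T = 2π√(0.70828/(5.340 × 9.799 × 0.31540)) = 1.302 s.

1.302 s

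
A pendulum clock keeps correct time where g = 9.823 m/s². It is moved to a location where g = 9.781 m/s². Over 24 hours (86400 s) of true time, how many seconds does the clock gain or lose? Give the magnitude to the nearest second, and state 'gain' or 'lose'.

The clock's period scales as T ∝ 1/√g, so T'/T = √(9.823/9.781) = 1.00214.
In 86400 s of true time the clock registers 86400/1.00214 = 86215.1 s, so it loses 185 s.

lose 185 s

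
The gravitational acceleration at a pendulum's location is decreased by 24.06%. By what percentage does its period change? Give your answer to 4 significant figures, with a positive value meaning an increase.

T ∝ 1/√g, so T'/T = 1/√(0.75940) = 1.1475.
Percentage change in T = (1.1475 − 1) × 100% = 14.75%.

14.75%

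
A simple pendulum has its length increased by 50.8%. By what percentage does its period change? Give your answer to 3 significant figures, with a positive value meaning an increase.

22.8%

T ∝ √L, so T'/T = √(1.508) = 1.228.
Percentage change in T = (1.228 − 1) × 100% = 22.8%.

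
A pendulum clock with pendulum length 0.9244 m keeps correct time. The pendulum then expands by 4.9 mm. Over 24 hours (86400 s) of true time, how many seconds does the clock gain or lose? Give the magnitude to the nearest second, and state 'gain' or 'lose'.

T ∝ √L, so T'/T = √(0.92930/0.9244) = 1.00265.
In 86400 s of true time the clock registers 86400/1.00265 = 86171.9 s, so it loses 228 s.

lose 228 s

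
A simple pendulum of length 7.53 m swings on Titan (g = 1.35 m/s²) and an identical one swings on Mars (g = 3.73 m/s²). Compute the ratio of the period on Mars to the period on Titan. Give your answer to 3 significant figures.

T ∝ 1/√g, so T₂/T₁ = √(g₁/g₂) = √(1.35/3.73) = 0.602.

0.602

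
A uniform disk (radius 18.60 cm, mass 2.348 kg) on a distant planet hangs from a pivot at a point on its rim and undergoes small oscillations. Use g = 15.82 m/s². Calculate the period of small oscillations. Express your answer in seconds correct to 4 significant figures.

I_cm = ½mr² = 0.040616 kg·m². The pivot is at distance d = 0.1860 m from the centre of mass.
By the parallel-axis theorem, I = I_cm + md² = 0.040616 + 0.081231 = 0.12185 kg·m².
T = 2π√(I/(mgd)) = 2π√(0.12185/(2.348 × 15.82 × 0.1860)) = 0.8344 s.

0.8344 s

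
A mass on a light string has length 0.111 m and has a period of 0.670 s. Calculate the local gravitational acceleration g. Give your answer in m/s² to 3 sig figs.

9.76 m/s²

From T = 2π√(L/g), g = 4π²L/T² = 4π² × 0.111/0.6700² = 9.76 m/s².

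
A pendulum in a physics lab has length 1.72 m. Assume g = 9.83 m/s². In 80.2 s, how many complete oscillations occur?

30

T = 2π√(L/g) = 2π√(1.72/9.83) = 2.628 s.
Number of complete oscillations = ⌊80.2/2.628⌋ = ⌊30.51⌋ = 30.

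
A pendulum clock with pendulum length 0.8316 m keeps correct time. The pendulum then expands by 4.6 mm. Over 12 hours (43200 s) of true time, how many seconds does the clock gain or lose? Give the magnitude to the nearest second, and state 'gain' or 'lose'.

T ∝ √L, so T'/T = √(0.83620/0.8316) = 1.00276.
In 43200 s of true time the clock registers 43200/1.00276 = 43081.0 s, so it loses 119 s.

lose 119 s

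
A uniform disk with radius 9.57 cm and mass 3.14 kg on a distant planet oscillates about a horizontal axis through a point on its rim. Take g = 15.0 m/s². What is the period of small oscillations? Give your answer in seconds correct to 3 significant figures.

0.615 s

I_cm = ½mr² = 0.01438 kg·m². The pivot is at distance d = 0.0957 m from the centre of mass.
By the parallel-axis theorem, I = I_cm + md² = 0.01438 + 0.02876 = 0.04314 kg·m².
T = 2π√(I/(mgd)) = 2π√(0.04314/(3.14 × 15.0 × 0.0957)) = 0.615 s.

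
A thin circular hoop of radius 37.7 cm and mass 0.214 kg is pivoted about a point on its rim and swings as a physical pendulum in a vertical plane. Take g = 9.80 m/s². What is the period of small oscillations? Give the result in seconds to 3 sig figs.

1.74 s

I_cm = mr² = 0.03042 kg·m². The pivot is at distance d = 0.377 m from the centre of mass.
By the parallel-axis theorem, I = I_cm + md² = 0.03042 + 0.03042 = 0.06083 kg·m².
T = 2π√(I/(mgd)) = 2π√(0.06083/(0.214 × 9.80 × 0.377)) = 1.74 s.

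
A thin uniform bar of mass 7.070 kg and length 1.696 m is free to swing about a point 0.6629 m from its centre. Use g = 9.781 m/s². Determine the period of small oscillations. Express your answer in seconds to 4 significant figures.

2.033 s

For a physical pendulum T = 2π√(I/(mgd)), with d = 0.66290 m from pivot to centre of mass.
I_cm = mL²/12 = 7.070 × 1.696²/12 = 1.6947 kg·m²; I = I_cm + md² = 1.6947 + 7.070 × 0.66290² = 4.8015 kg·m².
T = 2π√(4.8015/(7.070 × 9.781 × 0.66290)) = 2.033 s.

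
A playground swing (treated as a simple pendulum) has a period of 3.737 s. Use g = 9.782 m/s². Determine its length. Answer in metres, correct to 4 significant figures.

3.460 m

From T = 2π√(L/g), L = gT²/(4π²) = 9.782 × 3.7370²/(4π²) = 3.460 m.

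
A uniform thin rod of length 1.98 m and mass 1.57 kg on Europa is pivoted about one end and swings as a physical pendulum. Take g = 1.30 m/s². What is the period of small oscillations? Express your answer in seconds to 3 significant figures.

For a physical pendulum T = 2π√(I/(mgd)), with d = 0.9900 m from pivot to centre of mass.
I_cm = mL²/12 = 1.57 × 1.98²/12 = 0.5129 kg·m²; I = I_cm + md² = 0.5129 + 1.57 × 0.9900² = 2.052 kg·m².
T = 2π√(2.052/(1.57 × 1.30 × 0.9900)) = 6.33 s.

6.33 s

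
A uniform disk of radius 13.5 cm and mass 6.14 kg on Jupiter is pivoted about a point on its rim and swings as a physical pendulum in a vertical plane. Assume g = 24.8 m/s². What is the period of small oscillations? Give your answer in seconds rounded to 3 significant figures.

I_cm = ½mr² = 0.05595 kg·m². The pivot is at distance d = 0.135 m from the centre of mass.
By the parallel-axis theorem, I = I_cm + md² = 0.05595 + 0.1119 = 0.1679 kg·m².
T = 2π√(I/(mgd)) = 2π√(0.1679/(6.14 × 24.8 × 0.135)) = 0.568 s.

0.568 s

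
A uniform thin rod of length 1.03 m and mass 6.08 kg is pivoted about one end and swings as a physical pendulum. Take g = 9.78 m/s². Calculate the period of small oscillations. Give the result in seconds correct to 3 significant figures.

For a physical pendulum T = 2π√(I/(mgd)), with d = 0.5150 m from pivot to centre of mass.
I_cm = mL²/12 = 6.08 × 1.03²/12 = 0.5375 kg·m²; I = I_cm + md² = 0.5375 + 6.08 × 0.5150² = 2.150 kg·m².
T = 2π√(2.150/(6.08 × 9.78 × 0.5150)) = 1.66 s.

1.66 s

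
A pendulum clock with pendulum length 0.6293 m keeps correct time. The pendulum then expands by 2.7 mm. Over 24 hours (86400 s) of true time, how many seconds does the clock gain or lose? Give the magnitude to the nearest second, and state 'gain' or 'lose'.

lose 185 s

T ∝ √L, so T'/T = √(0.63200/0.6293) = 1.00214.
In 86400 s of true time the clock registers 86400/1.00214 = 86215.2 s, so it loses 185 s.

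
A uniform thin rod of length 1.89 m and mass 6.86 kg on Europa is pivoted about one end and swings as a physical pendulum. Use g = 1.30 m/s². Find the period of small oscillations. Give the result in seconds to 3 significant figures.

For a physical pendulum T = 2π√(I/(mgd)), with d = 0.9450 m from pivot to centre of mass.
I_cm = mL²/12 = 6.86 × 1.89²/12 = 2.042 kg·m²; I = I_cm + md² = 2.042 + 6.86 × 0.9450² = 8.168 kg·m².
T = 2π√(8.168/(6.86 × 1.30 × 0.9450)) = 6.19 s.

6.19 s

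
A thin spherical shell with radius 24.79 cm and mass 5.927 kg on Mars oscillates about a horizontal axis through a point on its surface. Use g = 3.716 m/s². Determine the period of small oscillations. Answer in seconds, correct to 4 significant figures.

2.095 s

I_cm = (2/3)mr² = 0.24283 kg·m². The pivot is at distance d = 0.2479 m from the centre of mass.
By the parallel-axis theorem, I = I_cm + md² = 0.24283 + 0.36424 = 0.60707 kg·m².
T = 2π√(I/(mgd)) = 2π√(0.60707/(5.927 × 3.716 × 0.2479)) = 2.095 s.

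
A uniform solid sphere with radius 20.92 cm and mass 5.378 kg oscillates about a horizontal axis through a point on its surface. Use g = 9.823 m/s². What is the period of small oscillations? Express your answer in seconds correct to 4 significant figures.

1.085 s

I_cm = (2/5)mr² = 0.094146 kg·m². The pivot is at distance d = 0.2092 m from the centre of mass.
By the parallel-axis theorem, I = I_cm + md² = 0.094146 + 0.23537 = 0.32951 kg·m².
T = 2π√(I/(mgd)) = 2π√(0.32951/(5.378 × 9.823 × 0.2092)) = 1.085 s.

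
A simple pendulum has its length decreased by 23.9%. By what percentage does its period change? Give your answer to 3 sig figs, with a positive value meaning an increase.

-12.8%

T ∝ √L, so T'/T = √(0.7610) = 0.8724.
Percentage change in T = (0.8724 − 1) × 100% = -12.8%.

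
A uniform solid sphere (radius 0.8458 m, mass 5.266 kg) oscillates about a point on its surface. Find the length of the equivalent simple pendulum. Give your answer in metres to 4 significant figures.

The equivalent simple-pendulum length is L_eq = I/(md), where I is about the pivot and d = 0.84580 m.
I_cm = (2/5)mR² = 1.5069 kg·m², so I = I_cm + md² = 1.5069 + 3.7672 = 5.2741 kg·m².
L_eq = 5.2741/(5.266 × 0.84580) = 1.184 m.

1.184 m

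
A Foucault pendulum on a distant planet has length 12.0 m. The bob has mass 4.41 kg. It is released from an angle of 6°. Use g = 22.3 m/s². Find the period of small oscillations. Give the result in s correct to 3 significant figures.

4.61 s

T = 2π√(L/g) = 2π√(12.0/22.3) = 2π × 0.7336 = 4.61 s.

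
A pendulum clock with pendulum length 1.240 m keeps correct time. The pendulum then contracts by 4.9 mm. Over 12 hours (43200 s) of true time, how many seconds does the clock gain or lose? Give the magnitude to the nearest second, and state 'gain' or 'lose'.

T ∝ √L, so T'/T = √(1.23510/1.240) = 0.998022.
In 43200 s of true time the clock registers 43200/0.998022 = 43285.6 s, so it gains 86 s.

gain 86 s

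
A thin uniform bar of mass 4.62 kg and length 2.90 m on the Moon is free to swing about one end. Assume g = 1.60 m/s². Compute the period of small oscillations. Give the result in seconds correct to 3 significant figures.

6.91 s

For a physical pendulum T = 2π√(I/(mgd)), with d = 1.450 m from pivot to centre of mass.
I_cm = mL²/12 = 4.62 × 2.90²/12 = 3.238 kg·m²; I = I_cm + md² = 3.238 + 4.62 × 1.450² = 12.95 kg·m².
T = 2π√(12.95/(4.62 × 1.60 × 1.450)) = 6.91 s.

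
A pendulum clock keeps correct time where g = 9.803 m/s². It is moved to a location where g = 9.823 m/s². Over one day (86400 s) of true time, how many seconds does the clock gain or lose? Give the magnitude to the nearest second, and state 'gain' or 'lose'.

gain 88 s

The clock's period scales as T ∝ 1/√g, so T'/T = √(9.803/9.823) = 0.998981.
In 86400 s of true time the clock registers 86400/0.998981 = 86488.1 s, so it gains 88 s.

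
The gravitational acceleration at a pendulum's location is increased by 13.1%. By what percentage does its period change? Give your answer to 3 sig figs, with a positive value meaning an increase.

-5.97%

T ∝ 1/√g, so T'/T = 1/√(1.131) = 0.9403.
Percentage change in T = (0.9403 − 1) × 100% = -5.97%.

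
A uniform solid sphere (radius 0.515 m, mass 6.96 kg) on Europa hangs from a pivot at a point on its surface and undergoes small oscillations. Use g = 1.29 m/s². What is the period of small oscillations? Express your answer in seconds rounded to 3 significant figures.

I_cm = (2/5)mr² = 0.7384 kg·m². The pivot is at distance d = 0.515 m from the centre of mass.
By the parallel-axis theorem, I = I_cm + md² = 0.7384 + 1.846 = 2.584 kg·m².
T = 2π√(I/(mgd)) = 2π√(2.584/(6.96 × 1.29 × 0.515)) = 4.70 s.

4.70 s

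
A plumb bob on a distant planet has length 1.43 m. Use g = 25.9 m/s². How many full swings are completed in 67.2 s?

T = 2π√(L/g) = 2π√(1.43/25.9) = 1.476 s.
Number of complete oscillations = ⌊67.2/1.476⌋ = ⌊45.52⌋ = 45.

45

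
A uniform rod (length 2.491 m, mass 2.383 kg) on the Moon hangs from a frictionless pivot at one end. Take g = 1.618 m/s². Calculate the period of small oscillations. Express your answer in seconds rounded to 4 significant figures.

6.365 s

For a physical pendulum T = 2π√(I/(mgd)), with d = 1.2455 m from pivot to centre of mass.
I_cm = mL²/12 = 2.383 × 2.491²/12 = 1.2322 kg·m²; I = I_cm + md² = 1.2322 + 2.383 × 1.2455² = 4.9289 kg·m².
T = 2π√(4.9289/(2.383 × 1.618 × 1.2455)) = 6.365 s.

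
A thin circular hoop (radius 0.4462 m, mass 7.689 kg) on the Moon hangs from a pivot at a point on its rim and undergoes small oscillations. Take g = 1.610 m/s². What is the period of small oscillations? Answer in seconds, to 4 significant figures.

4.678 s

I_cm = mr² = 1.5308 kg·m². The pivot is at distance d = 0.4462 m from the centre of mass.
By the parallel-axis theorem, I = I_cm + md² = 1.5308 + 1.5308 = 3.0617 kg·m².
T = 2π√(I/(mgd)) = 2π√(3.0617/(7.689 × 1.610 × 0.4462)) = 4.678 s.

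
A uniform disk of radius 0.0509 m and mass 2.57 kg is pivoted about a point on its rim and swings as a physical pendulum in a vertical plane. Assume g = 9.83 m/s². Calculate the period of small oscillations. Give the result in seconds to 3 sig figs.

0.554 s

I_cm = ½mr² = 0.003329 kg·m². The pivot is at distance d = 0.0509 m from the centre of mass.
By the parallel-axis theorem, I = I_cm + md² = 0.003329 + 0.006658 = 0.009988 kg·m².
T = 2π√(I/(mgd)) = 2π√(0.009988/(2.57 × 9.83 × 0.0509)) = 0.554 s.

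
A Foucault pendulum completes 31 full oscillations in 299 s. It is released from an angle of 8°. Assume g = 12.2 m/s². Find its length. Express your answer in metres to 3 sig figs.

T = 299/31 = 9.645 s.
From T = 2π√(L/g), L = gT²/(4π²) = 12.2 × 9.645²/(4π²) = 28.7 m.

28.7 m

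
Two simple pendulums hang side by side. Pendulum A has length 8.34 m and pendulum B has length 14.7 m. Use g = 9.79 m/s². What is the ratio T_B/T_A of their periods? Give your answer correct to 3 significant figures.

T ∝ √L, so T_B/T_A = √(L_B/L_A) = √(14.7/8.34) = 1.33.

1.33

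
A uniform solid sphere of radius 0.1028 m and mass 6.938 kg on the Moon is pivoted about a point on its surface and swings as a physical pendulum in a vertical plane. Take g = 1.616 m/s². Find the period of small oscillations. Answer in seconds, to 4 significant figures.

1.875 s

I_cm = (2/5)mr² = 0.029328 kg·m². The pivot is at distance d = 0.1028 m from the centre of mass.
By the parallel-axis theorem, I = I_cm + md² = 0.029328 + 0.073320 = 0.10265 kg·m².
T = 2π√(I/(mgd)) = 2π√(0.10265/(6.938 × 1.616 × 0.1028)) = 1.875 s.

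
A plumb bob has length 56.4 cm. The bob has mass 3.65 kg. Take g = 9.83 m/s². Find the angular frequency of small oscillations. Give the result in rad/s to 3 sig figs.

ω = √(g/L) = √(9.83/0.564) = 4.17 rad/s.

4.17 rad/s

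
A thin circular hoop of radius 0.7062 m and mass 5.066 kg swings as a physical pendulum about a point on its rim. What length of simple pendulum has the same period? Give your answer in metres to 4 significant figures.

The equivalent simple-pendulum length is L_eq = I/(md), where I is about the pivot and d = 0.70620 m.
I_cm = mR² = 2.5265 kg·m², so I = I_cm + md² = 2.5265 + 2.5265 = 5.0530 kg·m².
L_eq = 5.0530/(5.066 × 0.70620) = 1.412 m.

1.412 m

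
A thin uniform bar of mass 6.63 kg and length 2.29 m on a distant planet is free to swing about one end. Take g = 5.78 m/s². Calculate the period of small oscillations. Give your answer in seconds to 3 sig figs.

3.23 s

For a physical pendulum T = 2π√(I/(mgd)), with d = 1.145 m from pivot to centre of mass.
I_cm = mL²/12 = 6.63 × 2.29²/12 = 2.897 kg·m²; I = I_cm + md² = 2.897 + 6.63 × 1.145² = 11.59 kg·m².
T = 2π√(11.59/(6.63 × 5.78 × 1.145)) = 3.23 s.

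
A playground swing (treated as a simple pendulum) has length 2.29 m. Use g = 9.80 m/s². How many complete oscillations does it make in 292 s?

96

T = 2π√(L/g) = 2π√(2.29/9.80) = 3.037 s.
Number of complete oscillations = ⌊292/3.037⌋ = ⌊96.14⌋ = 96.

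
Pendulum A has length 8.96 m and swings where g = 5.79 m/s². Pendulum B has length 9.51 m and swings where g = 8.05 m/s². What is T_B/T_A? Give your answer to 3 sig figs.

0.874

T = 2π√(L/g), so T_B/T_A = √((L_B/g_B)/(L_A/g_A)) = √((9.51/8.05)/(8.96/5.79)) = 0.874.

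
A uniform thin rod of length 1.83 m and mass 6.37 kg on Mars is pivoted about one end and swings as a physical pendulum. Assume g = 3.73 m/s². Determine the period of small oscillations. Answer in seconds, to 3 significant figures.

For a physical pendulum T = 2π√(I/(mgd)), with d = 0.9150 m from pivot to centre of mass.
I_cm = mL²/12 = 6.37 × 1.83²/12 = 1.778 kg·m²; I = I_cm + md² = 1.778 + 6.37 × 0.9150² = 7.111 kg·m².
T = 2π√(7.111/(6.37 × 3.73 × 0.9150)) = 3.59 s.

3.59 s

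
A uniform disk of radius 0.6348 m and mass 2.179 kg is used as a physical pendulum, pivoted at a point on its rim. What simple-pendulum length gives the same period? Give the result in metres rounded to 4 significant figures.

The equivalent simple-pendulum length is L_eq = I/(md), where I is about the pivot and d = 0.63480 m.
I_cm = ½mR² = 0.43904 kg·m², so I = I_cm + md² = 0.43904 + 0.87807 = 1.3171 kg·m².
L_eq = 1.3171/(2.179 × 0.63480) = 0.9522 m.

0.9522 m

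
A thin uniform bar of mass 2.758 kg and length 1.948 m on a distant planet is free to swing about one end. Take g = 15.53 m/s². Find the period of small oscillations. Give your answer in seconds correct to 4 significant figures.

For a physical pendulum T = 2π√(I/(mgd)), with d = 0.97400 m from pivot to centre of mass.
I_cm = mL²/12 = 2.758 × 1.948²/12 = 0.87215 kg·m²; I = I_cm + md² = 0.87215 + 2.758 × 0.97400² = 3.4886 kg·m².
T = 2π√(3.4886/(2.758 × 15.53 × 0.97400)) = 1.817 s.

1.817 s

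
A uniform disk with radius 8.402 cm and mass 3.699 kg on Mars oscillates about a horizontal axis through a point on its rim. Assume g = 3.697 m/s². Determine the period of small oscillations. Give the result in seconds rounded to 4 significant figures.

I_cm = ½mr² = 0.013056 kg·m². The pivot is at distance d = 0.08402 m from the centre of mass.
By the parallel-axis theorem, I = I_cm + md² = 0.013056 + 0.026113 = 0.039169 kg·m².
T = 2π√(I/(mgd)) = 2π√(0.039169/(3.699 × 3.697 × 0.08402)) = 1.160 s.

1.160 s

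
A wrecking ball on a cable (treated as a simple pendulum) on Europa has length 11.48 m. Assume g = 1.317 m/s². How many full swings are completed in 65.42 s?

T = 2π√(L/g) = 2π√(11.48/1.317) = 18.551 s.
Number of complete oscillations = ⌊65.42/18.551⌋ = ⌊3.5266⌋ = 3.

3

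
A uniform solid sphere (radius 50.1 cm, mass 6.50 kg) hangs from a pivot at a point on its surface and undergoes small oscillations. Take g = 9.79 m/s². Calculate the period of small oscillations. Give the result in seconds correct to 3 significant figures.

I_cm = (2/5)mr² = 0.6526 kg·m². The pivot is at distance d = 0.501 m from the centre of mass.
By the parallel-axis theorem, I = I_cm + md² = 0.6526 + 1.632 = 2.284 kg·m².
T = 2π√(I/(mgd)) = 2π√(2.284/(6.50 × 9.79 × 0.501)) = 1.68 s.

1.68 s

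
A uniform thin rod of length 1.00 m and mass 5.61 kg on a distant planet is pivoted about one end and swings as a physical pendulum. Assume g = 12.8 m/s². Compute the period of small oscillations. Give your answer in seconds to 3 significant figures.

For a physical pendulum T = 2π√(I/(mgd)), with d = 0.5000 m from pivot to centre of mass.
I_cm = mL²/12 = 5.61 × 1.00²/12 = 0.4675 kg·m²; I = I_cm + md² = 0.4675 + 5.61 × 0.5000² = 1.870 kg·m².
T = 2π√(1.870/(5.61 × 12.8 × 0.5000)) = 1.43 s.

1.43 s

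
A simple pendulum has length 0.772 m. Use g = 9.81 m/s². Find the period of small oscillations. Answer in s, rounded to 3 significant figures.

1.76 s

T = 2π√(L/g) = 2π√(0.772/9.81) = 2π × 0.2805 = 1.76 s.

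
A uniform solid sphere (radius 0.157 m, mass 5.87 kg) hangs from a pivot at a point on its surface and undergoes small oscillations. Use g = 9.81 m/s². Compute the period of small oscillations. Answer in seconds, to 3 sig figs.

0.941 s

I_cm = (2/5)mr² = 0.05788 kg·m². The pivot is at distance d = 0.157 m from the centre of mass.
By the parallel-axis theorem, I = I_cm + md² = 0.05788 + 0.1447 = 0.2026 kg·m².
T = 2π√(I/(mgd)) = 2π√(0.2026/(5.87 × 9.81 × 0.157)) = 0.941 s.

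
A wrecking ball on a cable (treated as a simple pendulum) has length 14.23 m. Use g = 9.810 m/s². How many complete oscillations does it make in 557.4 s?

T = 2π√(L/g) = 2π√(14.23/9.810) = 7.5674 s.
Number of complete oscillations = ⌊557.4/7.5674⌋ = ⌊73.658⌋ = 73.

73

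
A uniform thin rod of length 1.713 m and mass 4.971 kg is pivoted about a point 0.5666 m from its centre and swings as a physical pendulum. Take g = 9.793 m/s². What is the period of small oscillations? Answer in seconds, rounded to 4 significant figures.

For a physical pendulum T = 2π√(I/(mgd)), with d = 0.56660 m from pivot to centre of mass.
I_cm = mL²/12 = 4.971 × 1.713²/12 = 1.2156 kg·m²; I = I_cm + md² = 1.2156 + 4.971 × 0.56660² = 2.8114 kg·m².
T = 2π√(2.8114/(4.971 × 9.793 × 0.56660)) = 2.006 s.

2.006 s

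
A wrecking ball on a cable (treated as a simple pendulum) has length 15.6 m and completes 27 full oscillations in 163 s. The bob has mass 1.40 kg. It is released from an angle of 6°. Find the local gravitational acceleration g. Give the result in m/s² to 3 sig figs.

T = 163/27 = 6.037 s.
From T = 2π√(L/g), g = 4π²L/T² = 4π² × 15.6/6.037² = 16.9 m/s².

16.9 m/s²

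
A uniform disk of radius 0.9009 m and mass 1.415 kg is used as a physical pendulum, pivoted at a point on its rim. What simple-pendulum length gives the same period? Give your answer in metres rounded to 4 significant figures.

The equivalent simple-pendulum length is L_eq = I/(md), where I is about the pivot and d = 0.90090 m.
I_cm = ½mR² = 0.57422 kg·m², so I = I_cm + md² = 0.57422 + 1.1484 = 1.7227 kg·m².
L_eq = 1.7227/(1.415 × 0.90090) = 1.351 m.

1.351 m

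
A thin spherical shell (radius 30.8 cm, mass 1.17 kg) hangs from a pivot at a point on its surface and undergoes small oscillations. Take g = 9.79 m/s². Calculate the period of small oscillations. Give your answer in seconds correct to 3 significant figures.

1.44 s

I_cm = (2/3)mr² = 0.07399 kg·m². The pivot is at distance d = 0.308 m from the centre of mass.
By the parallel-axis theorem, I = I_cm + md² = 0.07399 + 0.1110 = 0.1850 kg·m².
T = 2π√(I/(mgd)) = 2π√(0.1850/(1.17 × 9.79 × 0.308)) = 1.44 s.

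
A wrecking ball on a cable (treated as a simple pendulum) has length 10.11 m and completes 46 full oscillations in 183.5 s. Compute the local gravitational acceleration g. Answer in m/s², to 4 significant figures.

T = 183.5/46 = 3.9891 s.
From T = 2π√(L/g), g = 4π²L/T² = 4π² × 10.11/3.9891² = 25.08 m/s².

25.08 m/s²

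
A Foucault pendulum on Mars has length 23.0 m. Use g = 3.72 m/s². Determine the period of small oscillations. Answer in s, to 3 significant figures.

T = 2π√(L/g) = 2π√(23.0/3.72) = 2π × 2.487 = 15.6 s.

15.6 s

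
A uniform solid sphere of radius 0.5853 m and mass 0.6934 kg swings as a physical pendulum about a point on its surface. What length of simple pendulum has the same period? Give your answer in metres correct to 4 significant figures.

0.8194 m

The equivalent simple-pendulum length is L_eq = I/(md), where I is about the pivot and d = 0.58530 m.
I_cm = (2/5)mR² = 0.095017 kg·m², so I = I_cm + md² = 0.095017 + 0.23754 = 0.33256 kg·m².
L_eq = 0.33256/(0.6934 × 0.58530) = 0.8194 m.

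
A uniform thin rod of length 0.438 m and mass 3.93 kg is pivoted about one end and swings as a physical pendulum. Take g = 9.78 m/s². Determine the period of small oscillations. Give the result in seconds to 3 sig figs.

1.09 s

For a physical pendulum T = 2π√(I/(mgd)), with d = 0.2190 m from pivot to centre of mass.
I_cm = mL²/12 = 3.93 × 0.438²/12 = 0.06283 kg·m²; I = I_cm + md² = 0.06283 + 3.93 × 0.2190² = 0.2513 kg·m².
T = 2π√(0.2513/(3.93 × 9.78 × 0.2190)) = 1.09 s.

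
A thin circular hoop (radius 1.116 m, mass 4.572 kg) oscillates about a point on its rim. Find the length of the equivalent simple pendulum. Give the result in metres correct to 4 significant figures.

The equivalent simple-pendulum length is L_eq = I/(md), where I is about the pivot and d = 1.1160 m.
I_cm = mR² = 5.6942 kg·m², so I = I_cm + md² = 5.6942 + 5.6942 = 11.388 kg·m².
L_eq = 11.388/(4.572 × 1.1160) = 2.232 m.

2.232 m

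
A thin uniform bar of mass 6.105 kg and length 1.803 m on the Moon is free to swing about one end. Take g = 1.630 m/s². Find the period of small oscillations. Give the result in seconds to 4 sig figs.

For a physical pendulum T = 2π√(I/(mgd)), with d = 0.90150 m from pivot to centre of mass.
I_cm = mL²/12 = 6.105 × 1.803²/12 = 1.6538 kg·m²; I = I_cm + md² = 1.6538 + 6.105 × 0.90150² = 6.6154 kg·m².
T = 2π√(6.6154/(6.105 × 1.630 × 0.90150)) = 5.396 s.

5.396 s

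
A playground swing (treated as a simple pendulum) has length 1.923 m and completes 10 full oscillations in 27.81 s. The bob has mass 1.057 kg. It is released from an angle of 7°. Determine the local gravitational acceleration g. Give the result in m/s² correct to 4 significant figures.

9.816 m/s²

T = 27.81/10 = 2.7810 s.
From T = 2π√(L/g), g = 4π²L/T² = 4π² × 1.923/2.7810² = 9.816 m/s².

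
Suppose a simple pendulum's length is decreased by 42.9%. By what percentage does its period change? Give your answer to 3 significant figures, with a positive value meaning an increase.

T ∝ √L, so T'/T = √(0.5710) = 0.7556.
Percentage change in T = (0.7556 − 1) × 100% = -24.4%.

-24.4%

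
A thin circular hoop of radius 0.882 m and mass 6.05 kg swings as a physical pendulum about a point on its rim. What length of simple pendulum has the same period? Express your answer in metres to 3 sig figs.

1.76 m

The equivalent simple-pendulum length is L_eq = I/(md), where I is about the pivot and d = 0.8820 m.
I_cm = mR² = 4.706 kg·m², so I = I_cm + md² = 4.706 + 4.706 = 9.413 kg·m².
L_eq = 9.413/(6.05 × 0.8820) = 1.76 m.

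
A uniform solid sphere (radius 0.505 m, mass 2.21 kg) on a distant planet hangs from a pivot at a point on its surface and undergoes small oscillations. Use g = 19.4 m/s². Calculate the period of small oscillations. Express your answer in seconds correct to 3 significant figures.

I_cm = (2/5)mr² = 0.2254 kg·m². The pivot is at distance d = 0.505 m from the centre of mass.
By the parallel-axis theorem, I = I_cm + md² = 0.2254 + 0.5636 = 0.7890 kg·m².
T = 2π√(I/(mgd)) = 2π√(0.7890/(2.21 × 19.4 × 0.505)) = 1.20 s.

1.20 s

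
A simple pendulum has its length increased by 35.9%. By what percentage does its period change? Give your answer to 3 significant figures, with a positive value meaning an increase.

T ∝ √L, so T'/T = √(1.359) = 1.166.
Percentage change in T = (1.166 − 1) × 100% = 16.6%.

16.6%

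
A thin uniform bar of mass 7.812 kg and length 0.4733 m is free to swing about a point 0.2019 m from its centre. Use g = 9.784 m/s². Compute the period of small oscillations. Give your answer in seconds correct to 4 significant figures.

For a physical pendulum T = 2π√(I/(mgd)), with d = 0.20190 m from pivot to centre of mass.
I_cm = mL²/12 = 7.812 × 0.4733²/12 = 0.14583 kg·m²; I = I_cm + md² = 0.14583 + 7.812 × 0.20190² = 0.46428 kg·m².
T = 2π√(0.46428/(7.812 × 9.784 × 0.20190)) = 1.090 s.

1.090 s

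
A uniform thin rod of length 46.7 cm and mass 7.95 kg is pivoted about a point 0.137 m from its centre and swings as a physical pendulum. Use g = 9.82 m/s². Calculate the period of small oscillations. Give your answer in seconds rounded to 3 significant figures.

For a physical pendulum T = 2π√(I/(mgd)), with d = 0.1370 m from pivot to centre of mass.
I_cm = mL²/12 = 7.95 × 0.467²/12 = 0.1445 kg·m²; I = I_cm + md² = 0.1445 + 7.95 × 0.1370² = 0.2937 kg·m².
T = 2π√(0.2937/(7.95 × 9.82 × 0.1370)) = 1.04 s.

1.04 s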